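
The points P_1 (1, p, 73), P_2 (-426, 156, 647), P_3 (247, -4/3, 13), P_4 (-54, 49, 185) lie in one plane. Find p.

The points are coplanar iff P_1P_2 · (P_1P_3 × P_1P_4) = 0.
Expanding, this is linear in p: (-75078)p + (1901976) = 0.
So p = 76/3.

76/3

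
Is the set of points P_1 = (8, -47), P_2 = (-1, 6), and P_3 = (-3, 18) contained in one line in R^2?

No

P_1P_2 = (-9, 53), P_1P_3 = (-11, 65).
Twice the signed area of △P_1P_2P_3 is (-9)(65) − (53)(-11) = -2.
The area is nonzero, so the three points are not collinear.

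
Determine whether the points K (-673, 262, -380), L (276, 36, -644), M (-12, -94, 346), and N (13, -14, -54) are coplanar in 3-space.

The four points are coplanar iff the 3×3 determinant with rows KL, KM, KN is zero.
Rows: (949, -226, -264), (661, -356, 726), (686, -276, 326).
Expanding along the first row: (949)(84320) − (-226)(-282550) + (-264)(61780) = -146540.
Nonzero ⇒ not coplanar.

No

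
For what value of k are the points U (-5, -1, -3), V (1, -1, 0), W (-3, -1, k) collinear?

-2

Direction UV = (6, 0, 3). From the x-coordinate of W, the parameter along the line is τ = (-3 − (-5))/6 = 1/3.
Then k = (-3) + 1/3·(3) = -2.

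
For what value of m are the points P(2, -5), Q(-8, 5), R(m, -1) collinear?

-2

Collinearity: (R − P) must be parallel to (Q − P) = (-10, 10).
Cross-multiplying the components: (m − 2)·(10) = (4)·(-10).
Solving gives m = -2.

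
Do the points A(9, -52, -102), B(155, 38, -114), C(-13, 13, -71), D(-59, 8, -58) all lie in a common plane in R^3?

The four points are coplanar iff the 3×3 determinant with rows AB, AC, AD is zero.
Rows: (146, 90, -12), (-22, 65, 31), (-68, 60, 44).
Expanding along the first row: (146)(1000) − (90)(1140) + (-12)(3100) = 6200.
Nonzero ⇒ not coplanar.

No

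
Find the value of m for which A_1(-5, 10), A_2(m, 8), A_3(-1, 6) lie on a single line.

-3

Collinearity: (A_2 − A_1) must be parallel to (A_3 − A_1) = (4, -4).
Cross-multiplying the components: (m − (-5))·(-4) = (-2)·(4).
Solving gives m = -3.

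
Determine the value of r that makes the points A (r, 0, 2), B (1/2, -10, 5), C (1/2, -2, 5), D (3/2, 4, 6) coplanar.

-5/2

The points are coplanar iff AB · (AC × AD) = 0.
Expanding, this is linear in r: (-8)r + (-20) = 0.
So r = -5/2.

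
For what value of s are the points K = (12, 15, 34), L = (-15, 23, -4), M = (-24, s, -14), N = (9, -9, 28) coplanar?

63

The points are coplanar iff KL · (KM × KN) = 0.
Expanding, this is linear in s: (48)s + (-3024) = 0.
So s = 63.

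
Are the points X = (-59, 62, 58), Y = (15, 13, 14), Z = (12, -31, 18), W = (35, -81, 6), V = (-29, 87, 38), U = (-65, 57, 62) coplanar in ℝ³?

The plane through X, Y, Z has normal n = XY × XZ = (-2132, -164, -3403) and equation n·P = -81754.
Checking the remaining points: n·W = -81754, n·V = -81754, n·U = -81754.
All equal -81754, so all 6 points lie in one plane.

Yes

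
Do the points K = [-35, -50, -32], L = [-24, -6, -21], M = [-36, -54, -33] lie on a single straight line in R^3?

KL = (11, 44, 11), KM = (-1, -4, -1).
Each component of KM is -1/11 times the corresponding component of KL, so KM = -1/11·KL and the points are collinear.

Yes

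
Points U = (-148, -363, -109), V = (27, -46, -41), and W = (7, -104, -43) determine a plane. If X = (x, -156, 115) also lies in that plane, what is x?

173

A normal to the plane is n = UV × UW = (3310, -1010, -3810).
X lies in the plane iff n · UX = 0.
This gives (3310)x + (-572630) = 0, so x = 173.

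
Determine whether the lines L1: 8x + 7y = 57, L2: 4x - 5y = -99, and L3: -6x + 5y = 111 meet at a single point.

Intersecting L1 and L2: solving the 2×2 system gives (x, y) = (-6, 15).
Substitute into L3: (-6)(-6) + (5)(15) = 111.
This equals 111, so (-6, 15) lies on all three lines and they are concurrent.

Yes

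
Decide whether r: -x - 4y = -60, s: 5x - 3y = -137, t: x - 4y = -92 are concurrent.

Yes

Lines aᵢx + bᵢy = cᵢ with pairwise distinct directions are concurrent exactly when det[aᵢ bᵢ cᵢ] = 0.
Here the determinant is 0.
It vanishes, so the lines are concurrent at (-16, 19).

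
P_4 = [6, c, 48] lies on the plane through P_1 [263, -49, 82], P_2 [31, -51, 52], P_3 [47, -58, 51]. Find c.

-53

The plane through P_1, P_2, P_3 has equation −208x − 712y + 1656z = 115976.
Substituting P_4: (-712)c + (78240) = 115976, so c = -53.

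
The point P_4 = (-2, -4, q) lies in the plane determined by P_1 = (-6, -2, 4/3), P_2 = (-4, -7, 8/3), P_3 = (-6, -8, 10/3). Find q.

4/3

Coplanarity requires P_1P_2 · (P_1P_3 × P_1P_4) = 0.
P_1P_2 = (2, -5, 4/3), P_1P_3 = (0, -6, 2); the triple product is linear in q with coefficient -12 and constant term 16.
Setting it to zero: q = 4/3.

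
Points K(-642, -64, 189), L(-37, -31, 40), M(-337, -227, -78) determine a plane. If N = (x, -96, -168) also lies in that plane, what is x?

A normal to the plane is n = KL × KM = (-33098, 116090, -108680).
N lies in the plane iff n · KN = 0.
This gives (-33098)x + (13834964) = 0, so x = 418.

418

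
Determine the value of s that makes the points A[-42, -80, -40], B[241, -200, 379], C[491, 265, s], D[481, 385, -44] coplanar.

102

Normal to plane ABD: n = (-194355, 220269, 194355); plane equation n·P = -17232810.
Requiring n·C = -17232810: (194355)s + (-37057020) = -17232810.
So s = 102.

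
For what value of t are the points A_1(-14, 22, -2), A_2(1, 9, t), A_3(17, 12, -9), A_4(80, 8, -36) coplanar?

Normal to plane A_1A_3A_4: n = (242, 396, 506); plane equation n·P = 4312.
Requiring n·A_2 = 4312: (506)t + (3806) = 4312.
So t = 1.

1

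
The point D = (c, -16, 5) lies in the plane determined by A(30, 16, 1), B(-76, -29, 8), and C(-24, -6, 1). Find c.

-46

The plane through A, B, C has equation 154x − 378y − 98z = -1526.
Substituting D: (154)c + (5558) = -1526, so c = -46.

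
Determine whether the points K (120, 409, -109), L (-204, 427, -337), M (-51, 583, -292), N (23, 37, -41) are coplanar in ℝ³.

With K as base: KL = (-324, 18, -228), KM = (-171, 174, -183), KN = (-97, -372, 68).
KM × KN = (-56244, 29379, 80490).
KL · (KM × KN) = 400158.
Since 400158 ≠ 0, the four points are not coplanar.

No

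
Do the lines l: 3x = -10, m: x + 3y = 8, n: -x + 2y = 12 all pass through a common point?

No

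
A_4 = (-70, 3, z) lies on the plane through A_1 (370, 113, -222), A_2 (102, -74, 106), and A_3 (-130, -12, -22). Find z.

Coplanarity requires A_1A_2 · (A_1A_3 × A_1A_4) = 0.
A_1A_2 = (-268, -187, 328), A_1A_3 = (-500, -125, 200); the triple product is linear in z with coefficient -60000 and constant term -2760000.
Setting it to zero: z = -46.

-46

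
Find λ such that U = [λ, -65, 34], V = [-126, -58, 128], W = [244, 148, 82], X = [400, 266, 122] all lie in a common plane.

-58

Coplanarity ⇔ det[UV; UW; UX] = 0.
Expanding, this is linear in λ: (-13668)λ + (-792744) = 0.
So λ = -58.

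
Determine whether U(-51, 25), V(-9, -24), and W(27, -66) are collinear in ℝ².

Yes

UV = (42, -49), UW = (78, -91).
Checking proportionality: UW = 13/7·UV, so the vectors are parallel and the points are collinear.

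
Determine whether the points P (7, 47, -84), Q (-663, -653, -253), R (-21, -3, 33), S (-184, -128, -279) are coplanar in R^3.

A normal to the plane through P, Q, R is n = PQ × PR = (-90350, 83122, 13900).
The plane has equation n·X = 2106684. For S: n·S = 2106684.
Equal, so S lies in the plane and all four are coplanar.

Yes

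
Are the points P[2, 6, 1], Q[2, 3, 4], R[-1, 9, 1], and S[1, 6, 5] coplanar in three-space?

The four points are coplanar iff the 3×3 determinant with rows PQ, PR, PS is zero.
Rows: (0, -3, 3), (-3, 3, 0), (-1, 0, 4).
Expanding along the first row: (0)(12) − (-3)(-12) + (3)(3) = -27.
Nonzero ⇒ not coplanar.

No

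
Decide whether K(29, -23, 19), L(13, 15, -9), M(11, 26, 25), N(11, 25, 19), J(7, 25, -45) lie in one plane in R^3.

Yes

The plane through K, L, M has normal n = KL × KM = (1600, 600, -100) and equation n·P = 30700.
Checking the remaining points: n·N = 30700, n·J = 30700.
All equal 30700, so all 5 points lie in one plane.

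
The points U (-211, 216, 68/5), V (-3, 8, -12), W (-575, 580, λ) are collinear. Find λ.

292/5

Direction UV = (208, -208, -128/5). From the x-coordinate of W, the parameter along the line is τ = (-575 − (-211))/208 = -7/4.
Then λ = 68/5 + (-7/4)·(-128/5) = 292/5.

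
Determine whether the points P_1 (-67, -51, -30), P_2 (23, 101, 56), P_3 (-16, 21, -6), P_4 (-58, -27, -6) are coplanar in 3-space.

Yes

A normal to the plane through P_1, P_2, P_3 is n = P_1P_2 × P_1P_3 = (-2544, 2226, -1272).
The plane has equation n·P = 95082. For P_4: n·P_4 = 95082.
Equal, so P_4 lies in the plane and all four are coplanar.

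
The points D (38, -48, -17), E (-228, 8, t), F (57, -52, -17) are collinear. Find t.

Direction DF = (19, -4, 0). From the x-coordinate of E, the parameter along the line is τ = (-228 − 38)/19 = -14.
Then t = (-17) + (-14)·(0) = -17.

-17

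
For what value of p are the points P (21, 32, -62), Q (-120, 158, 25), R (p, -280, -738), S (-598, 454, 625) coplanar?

541

Normal to plane PQS: n = (49848, 43014, 18492); plane equation n·X = 1276752.
Requiring n·R = 1276752: (49848)p + (-25691016) = 1276752.
So p = 541.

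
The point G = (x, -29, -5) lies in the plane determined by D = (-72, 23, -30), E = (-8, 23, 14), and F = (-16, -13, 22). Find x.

A normal to the plane is n = DE × DF = (1584, -864, -2304).
G lies in the plane iff n · DG = 0.
This gives (1584)x + (101376) = 0, so x = -64.

-64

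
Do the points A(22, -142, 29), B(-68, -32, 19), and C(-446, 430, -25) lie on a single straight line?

No

AB = (-90, 110, -10), AC = (-468, 572, -54).
AB × AC = (-220, -180, 0).
The cross product is nonzero, so the points do not lie on one line.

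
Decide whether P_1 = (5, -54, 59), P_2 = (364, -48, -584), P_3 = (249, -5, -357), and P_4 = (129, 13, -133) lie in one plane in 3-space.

No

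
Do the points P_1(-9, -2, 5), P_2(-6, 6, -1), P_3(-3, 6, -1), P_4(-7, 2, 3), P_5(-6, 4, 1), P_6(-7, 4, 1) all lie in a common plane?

The plane through P_1, P_2, P_3 has normal n = P_1P_2 × P_1P_3 = (0, -18, -24) and equation n·P = -84.
Checking the remaining points: n·P_4 = -108, n·P_5 = -96, n·P_6 = -96.
Since n·P_4 = -108 ≠ -84, P_4 is off the plane and the points are not all coplanar.

No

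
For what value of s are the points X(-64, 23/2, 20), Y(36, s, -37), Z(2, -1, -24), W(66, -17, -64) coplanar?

Normal to plane XZW: n = (-204, -176, -256); plane equation n·P = 5912.
Requiring n·Y = 5912: (-176)s + (2128) = 5912.
So s = -43/2.

-43/2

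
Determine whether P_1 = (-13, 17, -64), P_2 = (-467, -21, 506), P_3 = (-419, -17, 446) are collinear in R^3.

No

P_1P_2 = (-454, -38, 570), P_1P_3 = (-406, -34, 510).
P_1P_2 × P_1P_3 = (0, 120, 8).
The cross product is nonzero, so the points do not lie on one line.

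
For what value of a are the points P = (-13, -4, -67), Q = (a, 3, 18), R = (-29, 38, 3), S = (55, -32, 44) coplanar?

Coplanarity ⇔ det[PQ; PR; PS] = 0.
Expanding, this is linear in a: (6622)a + (-72842) = 0.
So a = 11.

11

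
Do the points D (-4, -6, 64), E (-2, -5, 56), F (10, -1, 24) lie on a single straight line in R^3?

DE = (2, 1, -8), DF = (14, 5, -40).
DE × DF = (0, -32, -4).
The cross product is nonzero, so the points do not lie on one line.

No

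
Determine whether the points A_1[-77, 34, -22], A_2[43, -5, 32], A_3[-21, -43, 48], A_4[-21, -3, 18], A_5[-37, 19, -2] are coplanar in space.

The plane through A_1, A_2, A_3 has normal n = A_1A_2 × A_1A_3 = (1428, -5376, -7056) and equation n·P = -137508.
Checking the remaining points: n·A_4 = -140868, n·A_5 = -140868.
Since n·A_4 = -140868 ≠ -137508, A_4 is off the plane and the points are not all coplanar.

No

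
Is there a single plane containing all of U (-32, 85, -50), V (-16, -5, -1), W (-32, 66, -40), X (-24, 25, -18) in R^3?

The four points are coplanar iff the 3×3 determinant with rows UV, UW, UX is zero.
Rows: (16, -90, 49), (0, -19, 10), (8, -60, 32).
Expanding along the first row: (16)(-8) − (-90)(-80) + (49)(152) = 120.
Nonzero ⇒ not coplanar.

No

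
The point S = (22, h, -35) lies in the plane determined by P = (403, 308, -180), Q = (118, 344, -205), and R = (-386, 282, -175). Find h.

Coplanarity requires PQ · (PR × PS) = 0.
PQ = (-285, 36, -25), PR = (-789, -26, 5); the triple product is linear in h with coefficient 21150 and constant term -1142100.
Setting it to zero: h = 54.

54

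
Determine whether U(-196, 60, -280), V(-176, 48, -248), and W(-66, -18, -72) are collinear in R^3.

Yes

UV = (20, -12, 32), UW = (130, -78, 208).
Each component of UW is 13/2 times the corresponding component of UV, so UW = 13/2·UV and the points are collinear.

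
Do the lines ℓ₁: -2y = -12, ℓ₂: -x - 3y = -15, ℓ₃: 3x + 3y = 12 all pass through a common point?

No

The three lines meet at one point iff the augmented coefficient matrix [aᵢ bᵢ cᵢ] has rank < 3, i.e. its determinant vanishes.
Here the determinant is -6.
Nonzero, so no common point exists.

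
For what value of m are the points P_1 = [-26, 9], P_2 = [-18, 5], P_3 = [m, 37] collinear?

The three points are collinear iff det[P_1P_2; P_1P_3] = 0.
This determinant is linear in m: (4)m + (328) = 0, so m = -82.

-82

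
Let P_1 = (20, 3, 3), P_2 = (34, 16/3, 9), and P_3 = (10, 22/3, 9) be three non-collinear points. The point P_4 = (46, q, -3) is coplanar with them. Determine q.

-8/3

A normal to the plane is n = P_1P_2 × P_1P_3 = (-12, -144, 84).
P_4 lies in the plane iff n · P_1P_4 = 0.
This gives (-144)q + (-384) = 0, so q = -8/3.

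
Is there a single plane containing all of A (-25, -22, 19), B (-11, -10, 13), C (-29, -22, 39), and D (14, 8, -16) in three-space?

With A as base: AB = (14, 12, -6), AC = (-4, 0, 20), AD = (39, 30, -35).
AC × AD = (-600, 640, -120).
AB · (AC × AD) = 0.
The scalar triple product vanishes, so the four points are coplanar.

Yes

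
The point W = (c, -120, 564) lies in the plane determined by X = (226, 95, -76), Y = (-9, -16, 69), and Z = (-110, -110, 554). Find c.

Coplanarity requires XY · (XZ × XW) = 0.
XY = (-235, -111, 145), XZ = (-336, -205, 630); the triple product is linear in c with coefficient -40205 and constant term -5307060.
Setting it to zero: c = -132.

-132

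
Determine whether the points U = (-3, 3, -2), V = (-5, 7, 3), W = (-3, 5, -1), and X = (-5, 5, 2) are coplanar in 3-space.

Yes

The four points are coplanar iff the 3×3 determinant with rows UV, UW, UX is zero.
Rows: (-2, 4, 5), (0, 2, 1), (-2, 2, 4).
Expanding along the first row: (-2)(6) − (4)(2) + (5)(4) = 0.
Zero determinant ⇒ coplanar.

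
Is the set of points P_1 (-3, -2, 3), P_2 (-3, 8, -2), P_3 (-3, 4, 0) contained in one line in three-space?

P_1P_2 = (0, 10, -5), P_1P_3 = (0, 6, -3).
Each component of P_1P_3 is 3/5 times the corresponding component of P_1P_2, so P_1P_3 = 3/5·P_1P_2 and the points are collinear.

Yes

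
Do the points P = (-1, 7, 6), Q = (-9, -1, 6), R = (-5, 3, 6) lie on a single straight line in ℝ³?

Yes

PQ = (-8, -8, 0), PR = (-4, -4, 0).
Each component of PR is 1/2 times the corresponding component of PQ, so PR = 1/2·PQ and the points are collinear.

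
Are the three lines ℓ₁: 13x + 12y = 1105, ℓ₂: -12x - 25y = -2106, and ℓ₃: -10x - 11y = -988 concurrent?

Intersecting ℓ₁ and ℓ₂: solving the 2×2 system gives (x, y) = (13, 78).
Substitute into ℓ₃: (-10)(13) + (-11)(78) = -988.
This equals -988, so (13, 78) lies on all three lines and they are concurrent.

Yes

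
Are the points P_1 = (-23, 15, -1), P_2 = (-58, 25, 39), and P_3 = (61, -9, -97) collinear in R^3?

P_1P_2 = (-35, 10, 40), P_1P_3 = (84, -24, -96).
Each component of P_1P_3 is -12/5 times the corresponding component of P_1P_2, so P_1P_3 = -12/5·P_1P_2 and the points are collinear.

Yes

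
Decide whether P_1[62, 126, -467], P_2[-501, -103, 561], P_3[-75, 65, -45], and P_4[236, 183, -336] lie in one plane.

Yes

With P_1 as base: P_1P_2 = (-563, -229, 1028), P_1P_3 = (-137, -61, 422), P_1P_4 = (174, 57, 131).
P_1P_3 × P_1P_4 = (-32045, 91375, 2805).
P_1P_2 · (P_1P_3 × P_1P_4) = 0.
The scalar triple product vanishes, so the four points are coplanar.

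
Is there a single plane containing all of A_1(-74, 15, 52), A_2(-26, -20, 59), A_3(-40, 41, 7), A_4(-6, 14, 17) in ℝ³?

No

A normal to the plane through A_1, A_2, A_3 is n = A_1A_2 × A_1A_3 = (1393, 2398, 2438).
The plane has equation n·P = 59664. For A_4: n·A_4 = 66660.
66660 ≠ 59664, so A_4 is off the plane.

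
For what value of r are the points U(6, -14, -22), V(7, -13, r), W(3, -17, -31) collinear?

Direction UW = (-3, -3, -9). From the x-coordinate of V, the parameter along the line is τ = (7 − 6)/(-3) = -1/3.
Then r = (-22) + (-1/3)·(-9) = -19.

-19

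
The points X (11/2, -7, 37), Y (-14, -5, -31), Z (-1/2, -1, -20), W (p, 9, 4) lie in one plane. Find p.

The points are coplanar iff XY · (XZ × XW) = 0.
Expanding, this is linear in p: (294)p + (-9408) = 0.
So p = 32.

32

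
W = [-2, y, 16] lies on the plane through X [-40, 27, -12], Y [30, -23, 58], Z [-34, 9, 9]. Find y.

A normal to the plane is n = XY × XZ = (210, -1050, -960).
W lies in the plane iff n · XW = 0.
This gives (-1050)y + (9450) = 0, so y = 9.

9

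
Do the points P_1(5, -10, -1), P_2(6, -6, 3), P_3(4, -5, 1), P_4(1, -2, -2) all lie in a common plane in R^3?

No

A normal to the plane through P_1, P_2, P_3 is n = P_1P_2 × P_1P_3 = (-12, -6, 9).
The plane has equation n·P = -9. For P_4: n·P_4 = -18.
-18 ≠ -9, so P_4 is off the plane.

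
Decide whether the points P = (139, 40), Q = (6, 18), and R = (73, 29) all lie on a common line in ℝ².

PQ = (-133, -22), PR = (-66, -11).
Twice the signed area of △PQR is (-133)(-11) − (-22)(-66) = 11.
The area is nonzero, so the three points are not collinear.

No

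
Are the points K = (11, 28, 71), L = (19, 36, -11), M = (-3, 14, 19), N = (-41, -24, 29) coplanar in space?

The four points are coplanar iff the 3×3 determinant with rows KL, KM, KN is zero.
Rows: (8, 8, -82), (-14, -14, -52), (-52, -52, -42).
Expanding along the first row: (8)(-2116) − (8)(-2116) + (-82)(0) = 0.
Zero determinant ⇒ coplanar.

Yes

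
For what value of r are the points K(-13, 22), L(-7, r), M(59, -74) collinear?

The three points are collinear iff det[KL; KM] = 0.
This determinant is linear in r: (-72)r + (1008) = 0, so r = 14.

14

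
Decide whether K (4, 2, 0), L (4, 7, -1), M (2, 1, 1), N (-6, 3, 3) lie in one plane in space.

A normal to the plane through K, L, M is n = KL × KM = (4, 2, 10).
The plane has equation n·P = 20. For N: n·N = 12.
12 ≠ 20, so N is off the plane.

No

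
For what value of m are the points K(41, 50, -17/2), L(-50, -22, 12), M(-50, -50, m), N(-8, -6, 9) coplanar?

45/2

Normal to plane KLN: n = (-112, 588, 1568); plane equation n·P = 11480.
Requiring n·M = 11480: (1568)m + (-23800) = 11480.
So m = 45/2.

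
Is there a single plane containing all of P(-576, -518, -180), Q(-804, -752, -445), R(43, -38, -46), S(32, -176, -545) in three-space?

No

The four points are coplanar iff the 3×3 determinant with rows PQ, PR, PS is zero.
Rows: (-228, -234, -265), (619, 480, 134), (608, 342, -365).
Expanding along the first row: (-228)(-221028) − (-234)(-307407) + (-265)(-80142) = -301224.
Nonzero ⇒ not coplanar.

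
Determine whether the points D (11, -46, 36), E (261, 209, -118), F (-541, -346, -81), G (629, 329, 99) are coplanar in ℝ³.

Yes

A normal to the plane through D, E, F is n = DE × DF = (-76035, 114258, 65760).
The plane has equation n·P = -3724893. For G: n·G = -3724893.
Equal, so G lies in the plane and all four are coplanar.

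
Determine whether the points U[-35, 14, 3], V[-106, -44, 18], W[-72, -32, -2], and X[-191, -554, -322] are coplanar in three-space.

Yes

With U as base: UV = (-71, -58, 15), UW = (-37, -46, -5), UX = (-156, -568, -325).
UW × UX = (12110, -11245, 13840).
UV · (UW × UX) = 0.
The scalar triple product vanishes, so the four points are coplanar.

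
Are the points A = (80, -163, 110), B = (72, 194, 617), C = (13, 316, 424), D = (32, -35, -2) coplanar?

Yes

The four points are coplanar iff the 3×3 determinant with rows AB, AC, AD is zero.
Rows: (-8, 357, 507), (-67, 479, 314), (-48, 128, -112).
Expanding along the first row: (-8)(-93840) − (357)(22576) + (507)(14416) = 0.
Zero determinant ⇒ coplanar.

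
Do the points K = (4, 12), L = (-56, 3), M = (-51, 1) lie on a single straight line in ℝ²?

No

KL = (-60, -9), KM = (-55, -11).
Twice the signed area of △KLM is (-60)(-11) − (-9)(-55) = 165.
The area is nonzero, so the three points are not collinear.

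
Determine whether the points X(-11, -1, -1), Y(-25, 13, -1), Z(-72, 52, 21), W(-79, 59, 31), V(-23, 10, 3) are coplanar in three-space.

No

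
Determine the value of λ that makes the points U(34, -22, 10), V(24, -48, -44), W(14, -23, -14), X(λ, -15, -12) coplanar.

Normal to plane UVW: n = (570, 840, -510); plane equation n·P = -4200.
Requiring n·X = -4200: (570)λ + (-6480) = -4200.
So λ = 4.

4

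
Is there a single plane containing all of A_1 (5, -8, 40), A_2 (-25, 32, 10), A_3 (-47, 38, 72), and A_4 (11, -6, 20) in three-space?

No

With A_1 as base: A_1A_2 = (-30, 40, -30), A_1A_3 = (-52, 46, 32), A_1A_4 = (6, 2, -20).
A_1A_3 × A_1A_4 = (-984, -848, -380).
A_1A_2 · (A_1A_3 × A_1A_4) = 7000.
Since 7000 ≠ 0, the four points are not coplanar.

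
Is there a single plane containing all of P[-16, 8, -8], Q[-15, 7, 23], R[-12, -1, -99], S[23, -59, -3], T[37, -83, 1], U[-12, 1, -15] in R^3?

The plane through P, Q, R has normal n = PQ × PR = (370, 215, -5) and equation n·X = -4160.
Checking the remaining points: n·S = -4160, n·T = -4160, n·U = -4150.
Since n·U = -4150 ≠ -4160, U is off the plane and the points are not all coplanar.

No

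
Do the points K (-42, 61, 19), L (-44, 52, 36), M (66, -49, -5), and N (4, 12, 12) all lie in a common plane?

Yes

The four points are coplanar iff the 3×3 determinant with rows KL, KM, KN is zero.
Rows: (-2, -9, 17), (108, -110, -24), (46, -49, -7).
Expanding along the first row: (-2)(-406) − (-9)(348) + (17)(-232) = 0.
Zero determinant ⇒ coplanar.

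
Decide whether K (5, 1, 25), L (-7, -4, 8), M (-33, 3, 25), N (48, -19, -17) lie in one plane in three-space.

No

The four points are coplanar iff the 3×3 determinant with rows KL, KM, KN is zero.
Rows: (-12, -5, -17), (-38, 2, 0), (43, -20, -42).
Expanding along the first row: (-12)(-84) − (-5)(1596) + (-17)(674) = -2470.
Nonzero ⇒ not coplanar.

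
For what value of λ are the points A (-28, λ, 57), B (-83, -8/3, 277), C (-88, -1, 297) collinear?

Collinearity requires AB × AC = 0; each component is linear in λ.
The x-component gives (-20)λ + (-420) = 0, so λ = -21.
The remaining components then also vanish.

-21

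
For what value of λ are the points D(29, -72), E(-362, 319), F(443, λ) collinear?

The three points are collinear iff det[DE; DF] = 0.
This determinant is linear in λ: (-391)λ + (-190026) = 0, so λ = -486.

-486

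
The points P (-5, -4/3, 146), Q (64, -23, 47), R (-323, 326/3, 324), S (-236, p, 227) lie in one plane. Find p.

The points are coplanar iff PQ · (PR × PS) = 0.
Expanding, this is linear in p: (19200)p + (-1542400) = 0.
So p = 241/3.

241/3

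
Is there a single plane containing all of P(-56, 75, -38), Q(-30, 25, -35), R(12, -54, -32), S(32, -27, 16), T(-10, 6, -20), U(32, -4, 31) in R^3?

The plane through P, Q, R has normal n = PQ × PR = (87, 48, 46) and equation n·X = -3020.
Checking the remaining points: n·S = 2224, n·T = -1502, n·U = 4018.
Since n·S = 2224 ≠ -3020, S is off the plane and the points are not all coplanar.

No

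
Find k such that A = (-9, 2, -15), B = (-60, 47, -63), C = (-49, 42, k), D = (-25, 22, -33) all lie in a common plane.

Normal to plane ABD: n = (150, -150, -300); plane equation n·P = 2850.
Requiring n·C = 2850: (-300)k + (-13650) = 2850.
So k = -55.

-55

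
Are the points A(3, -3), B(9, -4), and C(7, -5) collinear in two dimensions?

No

AB = (6, -1), AC = (4, -2).
det[AB; AC] = (6)(-2) − (-1)(4) = -8.
The determinant is nonzero, so they are not collinear.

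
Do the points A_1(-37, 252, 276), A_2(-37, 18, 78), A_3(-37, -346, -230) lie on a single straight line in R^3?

Yes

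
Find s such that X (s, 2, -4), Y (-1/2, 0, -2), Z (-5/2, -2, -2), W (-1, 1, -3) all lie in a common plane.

The points are coplanar iff XY · (XZ × XW) = 0.
Expanding, this is linear in s: (-2)s + (-3) = 0.
So s = -3/2.

-3/2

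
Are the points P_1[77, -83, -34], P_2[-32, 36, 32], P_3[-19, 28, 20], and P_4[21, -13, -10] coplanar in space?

No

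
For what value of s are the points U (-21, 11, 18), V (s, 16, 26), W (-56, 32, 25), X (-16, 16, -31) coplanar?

-31

Normal to plane UWX: n = (-1064, -1680, -280); plane equation n·P = -1176.
Requiring n·V = -1176: (-1064)s + (-34160) = -1176.
So s = -31.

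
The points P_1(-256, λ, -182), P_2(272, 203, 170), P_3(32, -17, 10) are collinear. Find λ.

Collinearity requires P_1P_2 × P_1P_3 = 0; each component is linear in λ.
The x-component gives (160)λ + (44960) = 0, so λ = -281.
The remaining components then also vanish.

-281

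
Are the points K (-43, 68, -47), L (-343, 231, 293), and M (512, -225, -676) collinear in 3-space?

No

KL = (-300, 163, 340), KM = (555, -293, -629).
Comparing components 2 and 3: (163)(-629) − (340)(-293) = -2907 ≠ 0, so KL and KM are not parallel and the points are not collinear.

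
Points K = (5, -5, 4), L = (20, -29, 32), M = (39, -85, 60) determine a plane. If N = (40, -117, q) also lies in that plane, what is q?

The plane through K, L, M has equation 896x + 112y − 384z = 2384.
Substituting N: (-384)q + (22736) = 2384, so q = 53.

53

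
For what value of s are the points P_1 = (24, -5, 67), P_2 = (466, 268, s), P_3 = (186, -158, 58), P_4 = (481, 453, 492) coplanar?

Coplanarity ⇔ det[P_1P_2; P_1P_3; P_1P_4] = 0.
Expanding, this is linear in s: (144117)s + (-56493864) = 0.
So s = 392.

392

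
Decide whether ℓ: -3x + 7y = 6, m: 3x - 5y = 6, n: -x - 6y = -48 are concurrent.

The three lines meet at one point iff the augmented coefficient matrix [aᵢ bᵢ cᵢ] has rank < 3, i.e. its determinant vanishes.
Here the determinant is 0.
It vanishes, so the lines are concurrent at (12, 6).

Yes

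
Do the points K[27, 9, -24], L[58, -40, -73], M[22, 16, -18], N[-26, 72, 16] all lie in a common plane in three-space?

Yes

With K as base: KL = (31, -49, -49), KM = (-5, 7, 6), KN = (-53, 63, 40).
KM × KN = (-98, -118, 56).
KL · (KM × KN) = 0.
The scalar triple product vanishes, so the four points are coplanar.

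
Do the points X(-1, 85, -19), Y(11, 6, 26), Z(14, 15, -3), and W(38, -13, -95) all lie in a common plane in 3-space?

Yes

With X as base: XY = (12, -79, 45), XZ = (15, -70, 16), XW = (39, -98, -76).
XZ × XW = (6888, 1764, 1260).
XY · (XZ × XW) = 0.
The scalar triple product vanishes, so the four points are coplanar.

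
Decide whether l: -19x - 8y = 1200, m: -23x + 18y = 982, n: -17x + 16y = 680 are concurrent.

The three lines meet at one point iff the augmented coefficient matrix [aᵢ bᵢ cᵢ] has rank < 3, i.e. its determinant vanishes.
Here the determinant is 0.
It vanishes, so the lines are concurrent at (-56, -17).

Yes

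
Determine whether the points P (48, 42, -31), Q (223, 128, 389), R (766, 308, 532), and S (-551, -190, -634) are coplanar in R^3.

No

The four points are coplanar iff the 3×3 determinant with rows PQ, PR, PS is zero.
Rows: (175, 86, 420), (718, 266, 563), (-599, -232, -603).
Expanding along the first row: (175)(-29782) − (86)(-95717) + (420)(-7242) = -21828.
Nonzero ⇒ not coplanar.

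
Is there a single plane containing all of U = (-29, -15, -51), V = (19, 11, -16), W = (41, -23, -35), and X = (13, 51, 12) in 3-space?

With U as base: UV = (48, 26, 35), UW = (70, -8, 16), UX = (42, 66, 63).
UW × UX = (-1560, -3738, 4956).
UV · (UW × UX) = 1392.
Since 1392 ≠ 0, the four points are not coplanar.

No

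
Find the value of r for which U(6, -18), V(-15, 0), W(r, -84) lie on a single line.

Collinearity: (W − U) must be parallel to (V − U) = (-21, 18).
Cross-multiplying the components: (r − 6)·(18) = (-66)·(-21).
Solving gives r = 83.

83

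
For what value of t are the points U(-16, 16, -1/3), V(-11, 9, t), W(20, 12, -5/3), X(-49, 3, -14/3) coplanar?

Normal to plane UWX: n = (0, 200, -600); plane equation n·P = 3400.
Requiring n·V = 3400: (-600)t + (1800) = 3400.
So t = -8/3.

-8/3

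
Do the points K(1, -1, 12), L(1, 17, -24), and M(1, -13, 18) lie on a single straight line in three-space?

No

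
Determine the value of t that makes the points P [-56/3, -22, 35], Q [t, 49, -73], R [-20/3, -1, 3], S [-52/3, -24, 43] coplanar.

Normal to plane PRS: n = (104, -416/3, -52); plane equation n·X = -2132/3.
Requiring n·Q = -2132/3: (104)t + (-8996/3) = -2132/3.
So t = 22.

22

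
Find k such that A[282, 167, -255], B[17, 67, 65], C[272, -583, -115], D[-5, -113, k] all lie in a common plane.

121

Normal to plane ABC: n = (226000, 33900, 197750); plane equation n·P = 18967050.
Requiring n·D = 18967050: (197750)k + (-4960700) = 18967050.
So k = 121.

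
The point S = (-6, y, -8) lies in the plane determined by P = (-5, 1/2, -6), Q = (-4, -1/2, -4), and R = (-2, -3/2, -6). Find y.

3/2

Coplanarity requires PQ · (PR × PS) = 0.
PQ = (1, -1, 2), PR = (3, -2, 0); the triple product is linear in y with coefficient 6 and constant term -9.
Setting it to zero: y = 3/2.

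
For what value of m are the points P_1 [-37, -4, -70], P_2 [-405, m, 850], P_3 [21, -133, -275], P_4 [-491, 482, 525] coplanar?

Normal to plane P_1P_3P_4: n = (22875, 58560, -30378); plane equation n·P = 1045845.
Requiring n·P_2 = 1045845: (58560)m + (-35085675) = 1045845.
So m = 617.

617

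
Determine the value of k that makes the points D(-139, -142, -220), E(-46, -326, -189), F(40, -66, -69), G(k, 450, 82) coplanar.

Coplanarity ⇔ det[DE; DF; DG] = 0.
Expanding, this is linear in k: (-30140)k + (2863300) = 0.
So k = 95.

95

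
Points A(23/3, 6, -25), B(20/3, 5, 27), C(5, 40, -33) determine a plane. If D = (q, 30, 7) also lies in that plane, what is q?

5

The plane through A, B, C has equation −1760x − (440/3)y − (110/3)z = -40370/3.
Substituting D: (-1760)q + (-13970/3) = -40370/3, so q = 5.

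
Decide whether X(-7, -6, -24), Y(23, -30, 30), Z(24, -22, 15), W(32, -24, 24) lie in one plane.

No

The four points are coplanar iff the 3×3 determinant with rows XY, XZ, XW is zero.
Rows: (30, -24, 54), (31, -16, 39), (39, -18, 48).
Expanding along the first row: (30)(-66) − (-24)(-33) + (54)(66) = 792.
Nonzero ⇒ not coplanar.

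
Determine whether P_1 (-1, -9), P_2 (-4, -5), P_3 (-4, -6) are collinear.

P_1P_2 = (-3, 4), P_1P_3 = (-3, 3).
Twice the signed area of △P_1P_2P_3 is (-3)(3) − (4)(-3) = 3.
The area is nonzero, so the three points are not collinear.

No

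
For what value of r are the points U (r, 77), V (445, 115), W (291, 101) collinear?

Collinearity: (U − V) must be parallel to (W − V) = (-154, -14).
Cross-multiplying the components: (r − 445)·(-14) = (-38)·(-154).
Solving gives r = 27.

27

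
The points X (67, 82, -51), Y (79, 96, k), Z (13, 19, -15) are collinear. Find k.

-59

Direction XZ = (-54, -63, 36). From the x-coordinate of Y, the parameter along the line is τ = (79 − 67)/(-54) = -2/9.
Then k = (-51) + (-2/9)·(36) = -59.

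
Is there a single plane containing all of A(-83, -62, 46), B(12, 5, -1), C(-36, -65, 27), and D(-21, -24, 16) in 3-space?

Yes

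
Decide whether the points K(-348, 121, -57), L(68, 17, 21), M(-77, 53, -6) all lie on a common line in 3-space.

No

KL = (416, -104, 78), KM = (271, -68, 51).
Comparing components 3 and 1: (78)(271) − (416)(51) = -78 ≠ 0, so KL and KM are not parallel and the points are not collinear.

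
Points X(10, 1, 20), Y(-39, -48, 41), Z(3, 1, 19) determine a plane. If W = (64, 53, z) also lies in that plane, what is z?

-2

A normal to the plane is n = XY × XZ = (49, -196, -343).
W lies in the plane iff n · XW = 0.
This gives (-343)z + (-686) = 0, so z = -2.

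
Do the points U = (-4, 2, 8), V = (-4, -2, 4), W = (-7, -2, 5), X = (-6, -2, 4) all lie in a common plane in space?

With U as base: UV = (0, -4, -4), UW = (-3, -4, -3), UX = (-2, -4, -4).
UW × UX = (4, -6, 4).
UV · (UW × UX) = 8.
Since 8 ≠ 0, the four points are not coplanar.

No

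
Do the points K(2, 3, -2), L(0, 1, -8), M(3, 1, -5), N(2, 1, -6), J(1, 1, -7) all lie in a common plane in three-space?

The plane through K, L, M has normal n = KL × KM = (-6, -12, 6) and equation n·P = -60.
Checking the remaining points: n·N = -60, n·J = -60.
All equal -60, so all 5 points lie in one plane.

Yes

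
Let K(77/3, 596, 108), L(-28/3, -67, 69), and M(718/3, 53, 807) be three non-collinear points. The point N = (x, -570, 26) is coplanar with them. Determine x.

-121/3

A normal to the plane is n = KL × KM = (-484614, 16132, 160666).
N lies in the plane iff n · KN = 0.
This gives (-484614)x + (-19546098) = 0, so x = -121/3.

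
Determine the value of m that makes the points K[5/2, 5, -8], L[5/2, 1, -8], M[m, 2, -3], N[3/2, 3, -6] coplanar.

The points are coplanar iff KL · (KM × KN) = 0.
Expanding, this is linear in m: (8)m + (0) = 0.
So m = 0.

0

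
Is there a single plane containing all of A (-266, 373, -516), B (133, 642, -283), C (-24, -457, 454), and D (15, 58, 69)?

Yes

With A as base: AB = (399, 269, 233), AC = (242, -830, 970), AD = (281, -315, 585).
AC × AD = (-180000, 131000, 157000).
AB · (AC × AD) = 0.
The scalar triple product vanishes, so the four points are coplanar.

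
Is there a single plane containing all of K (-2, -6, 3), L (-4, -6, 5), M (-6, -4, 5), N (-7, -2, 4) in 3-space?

Yes

A normal to the plane through K, L, M is n = KL × KM = (-4, -4, -4).
The plane has equation n·P = 20. For N: n·N = 20.
Equal, so N lies in the plane and all four are coplanar.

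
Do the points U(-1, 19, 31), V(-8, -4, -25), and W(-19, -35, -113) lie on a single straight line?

UV = (-7, -23, -56), UW = (-18, -54, -144).
UV × UW = (288, 0, -36).
The cross product is nonzero, so the points do not lie on one line.

No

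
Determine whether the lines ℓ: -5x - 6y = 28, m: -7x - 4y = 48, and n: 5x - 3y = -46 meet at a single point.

The three lines meet at one point iff the augmented coefficient matrix [aᵢ bᵢ cᵢ] has rank < 3, i.e. its determinant vanishes.
Here the determinant is 0.
It vanishes, so the lines are concurrent at (-8, 2).

Yes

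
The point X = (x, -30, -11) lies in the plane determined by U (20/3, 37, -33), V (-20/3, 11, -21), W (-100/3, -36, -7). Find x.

-92/3

Coplanarity requires UV · (UW × UX) = 0.
UV = (-40/3, -26, 12), UW = (-40, -73, 26); the triple product is linear in x with coefficient 200 and constant term 18400/3.
Setting it to zero: x = -92/3.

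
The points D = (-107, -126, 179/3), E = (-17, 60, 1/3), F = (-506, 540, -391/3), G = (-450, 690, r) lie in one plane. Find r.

-533/3

Normal to plane DEF: n = (4176, 40774, 134154); plane equation n·P = 2420166.
Requiring n·G = 2420166: (134154)r + (26254860) = 2420166.
So r = -533/3.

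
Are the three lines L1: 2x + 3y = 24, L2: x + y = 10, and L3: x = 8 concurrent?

Intersecting L1 and L2: solving the 2×2 system gives (x, y) = (6, 4).
Substitute into L3: (1)(6) + (0)(4) = 6.
But L3 requires 8 ≠ 6, so the three lines have no common point.

No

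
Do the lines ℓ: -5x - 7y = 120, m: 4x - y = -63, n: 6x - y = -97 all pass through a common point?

Intersecting ℓ and m: solving the 2×2 system gives (x, y) = (-17, -5).
Substitute into n: (6)(-17) + (-1)(-5) = -97.
This equals -97, so (-17, -5) lies on all three lines and they are concurrent.

Yes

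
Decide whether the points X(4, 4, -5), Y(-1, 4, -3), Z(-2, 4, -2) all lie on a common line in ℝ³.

No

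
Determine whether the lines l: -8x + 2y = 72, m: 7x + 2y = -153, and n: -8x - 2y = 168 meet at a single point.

Lines aᵢx + bᵢy = cᵢ with pairwise distinct directions are concurrent exactly when det[aᵢ bᵢ cᵢ] = 0.
Here the determinant is 0.
It vanishes, so the lines are concurrent at (-15, -24).

Yes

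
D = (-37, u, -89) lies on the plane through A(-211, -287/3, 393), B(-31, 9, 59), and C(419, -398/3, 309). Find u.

194/3

The plane through A, B, C has equation −21150x − 195300y − 72600z = -5385450.
Substituting D: (-195300)u + (7243950) = -5385450, so u = 194/3.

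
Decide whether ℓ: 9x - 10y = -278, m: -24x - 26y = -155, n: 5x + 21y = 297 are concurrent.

Intersecting ℓ and m: solving the 2×2 system gives (x, y) = (-2839/237, 2689/158).
Substitute into n: (5)(-2839/237) + (21)(2689/158) = 141017/474.
But n requires 297 ≠ 141017/474, so the three lines have no common point.

No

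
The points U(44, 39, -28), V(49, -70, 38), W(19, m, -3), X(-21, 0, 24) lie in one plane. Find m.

16

Coplanarity ⇔ det[UV; UW; UX] = 0.
Expanding, this is linear in m: (4550)m + (-72800) = 0.
So m = 16.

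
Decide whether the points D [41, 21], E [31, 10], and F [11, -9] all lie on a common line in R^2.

No

DE = (-10, -11), DF = (-30, -30).
det[DE; DF] = (-10)(-30) − (-11)(-30) = -30.
The determinant is nonzero, so they are not collinear.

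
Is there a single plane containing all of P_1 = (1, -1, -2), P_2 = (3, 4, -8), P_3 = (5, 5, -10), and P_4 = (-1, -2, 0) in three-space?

Yes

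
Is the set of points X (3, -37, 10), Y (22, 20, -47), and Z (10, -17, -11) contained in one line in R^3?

No

XY = (19, 57, -57), XZ = (7, 20, -21).
XY × XZ = (-57, 0, -19).
The cross product is nonzero, so the points do not lie on one line.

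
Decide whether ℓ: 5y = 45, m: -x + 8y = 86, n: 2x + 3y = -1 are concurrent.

Intersecting ℓ and m: solving the 2×2 system gives (x, y) = (-14, 9).
Substitute into n: (2)(-14) + (3)(9) = -1.
This equals -1, so (-14, 9) lies on all three lines and they are concurrent.

Yes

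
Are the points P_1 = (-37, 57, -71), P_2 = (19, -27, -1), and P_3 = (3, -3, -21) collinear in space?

P_1P_2 = (56, -84, 70), P_1P_3 = (40, -60, 50).
P_1P_2 × P_1P_3 = (0, 0, 0).
The cross product vanishes, so the three points are collinear.

Yes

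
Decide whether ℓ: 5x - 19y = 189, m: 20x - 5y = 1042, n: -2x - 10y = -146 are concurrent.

No

Intersecting ℓ and m: solving the 2×2 system gives (x, y) = (18853/355, 286/71).
Substitute into n: (-2)(18853/355) + (-10)(286/71) = -52006/355.
But n requires -146 ≠ -52006/355, so the three lines have no common point.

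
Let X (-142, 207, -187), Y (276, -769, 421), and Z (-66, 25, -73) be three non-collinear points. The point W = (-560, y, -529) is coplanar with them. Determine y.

833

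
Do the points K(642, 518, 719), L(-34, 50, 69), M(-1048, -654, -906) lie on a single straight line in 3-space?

KL = (-676, -468, -650), KM = (-1690, -1172, -1625).
KL × KM = (-1300, 0, 1352).
The cross product is nonzero, so the points do not lie on one line.

No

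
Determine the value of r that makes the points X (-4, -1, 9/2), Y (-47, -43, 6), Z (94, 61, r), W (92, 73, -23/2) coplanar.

Normal to plane XYW: n = (561, -544, 850); plane equation n·P = 2125.
Requiring n·Z = 2125: (850)r + (19550) = 2125.
So r = -41/2.

-41/2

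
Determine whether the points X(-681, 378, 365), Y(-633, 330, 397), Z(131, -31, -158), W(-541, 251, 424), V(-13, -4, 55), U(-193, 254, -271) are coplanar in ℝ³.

The plane through X, Y, Z has normal n = XY × XZ = (38192, 51088, 19344) and equation n·P = 363072.
Checking the remaining points: n·W = 363072, n·V = 363072, n·U = 363072.
All equal 363072, so all 6 points lie in one plane.

Yes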